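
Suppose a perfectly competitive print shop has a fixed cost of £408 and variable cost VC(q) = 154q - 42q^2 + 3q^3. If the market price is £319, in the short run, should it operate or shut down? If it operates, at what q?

Strip out fixed cost: VC = 154q - 42q^2 + 3q^3. Then AVC = 154 - 42q + 3q^2 and MC = 154 - 84q + 9q^2.
AVC hits its minimum where MC = AVC, at q = 7, giving min AVC = 154 - 42·7 + 3·7^2 = £7.
P = £319 exceeds min AVC = £7, so the firm stays open.
Set P = MC: 319 = 154 - 84q + 9q^2 → -165 - 84q + 9q^2 = 0. The roots are q = -5/3 and q = 11; the profit-maximizing output is on the rising part of MC, so q* = 11.
Check: AVC at q = 11 is £55 ≤ P, so revenue covers variable cost.
Profit = P·q − TC = 319·11 − 1013 = £2496.

Produce at q = 11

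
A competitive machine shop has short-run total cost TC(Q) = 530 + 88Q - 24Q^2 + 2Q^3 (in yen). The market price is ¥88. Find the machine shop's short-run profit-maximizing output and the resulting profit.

AVC = 88 - 24Q + 2Q^2 has its minimum ¥16 at Q = 6; price ¥88 clears that bar, so the firm operates.
With MC = 88 - 48Q + 6Q^2, P = MC on the upward-sloping part at Q* = 8.
TR = 88·8 = 704. TC = 530 + 192 = 722. Profit = 704 − 722 = -¥18.
Shutting down would mean losing the fixed cost of ¥530, so operating at a loss of ¥18 is better by ¥512.

Profit = -¥18 at Q = 8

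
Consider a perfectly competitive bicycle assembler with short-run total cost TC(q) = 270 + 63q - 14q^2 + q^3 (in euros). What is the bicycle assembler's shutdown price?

€14 per unit

The firm shuts down when price falls below the minimum of average variable cost. AVC = VC/q = 63 - 14q + q^2.
dAVC/dq = -14 + 2q = 0 gives q = 7. min AVC = 63 - 14·7 + 7^2 = 14.
For P < €14 the firm produces nothing.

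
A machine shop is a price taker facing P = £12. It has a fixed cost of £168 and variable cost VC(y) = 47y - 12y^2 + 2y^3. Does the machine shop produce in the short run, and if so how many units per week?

From TC, MC = TC'(y) = 47 - 24y + 6y^2 and AVC = VC/y = 47 - 12y + 2y^2.
AVC is minimized where dAVC/dy = -12 + 4y = 0, at y = 3; min AVC = 47 - 12·3 + 2·3^2 = £29.
P = £12 lies below min AVC = £29; no output level covers variable cost.
The firm minimizes its loss by shutting down and losing only its fixed cost of £168.

Shut down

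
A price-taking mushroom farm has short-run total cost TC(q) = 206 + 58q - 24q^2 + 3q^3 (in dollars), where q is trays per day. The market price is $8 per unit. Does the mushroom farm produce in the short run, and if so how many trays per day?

Shut down

Strip out fixed cost: VC = 58q - 24q^2 + 3q^3. Then AVC = 58 - 24q + 3q^2 and MC = 58 - 48q + 9q^2.
AVC is minimized where dAVC/dq = -24 + 6q = 0, at q = 4; min AVC = 58 - 24·4 + 3·4^2 = $10.
With P < min AVC ($8 < $10), every unit sold adds to the loss.
The firm minimizes its loss by shutting down and losing only its fixed cost of $206.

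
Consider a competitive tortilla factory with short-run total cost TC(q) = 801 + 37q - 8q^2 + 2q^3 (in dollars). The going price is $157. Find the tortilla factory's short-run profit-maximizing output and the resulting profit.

Profit = -$225 at q = 6

AVC = 37 - 8q + 2q^2 has its minimum $29 at q = 2; price $157 clears that bar, so the firm operates.
MC = 37 - 16q + 6q^2. Setting P = MC and taking the root on the rising branch gives q* = 6.
TR = 157·6 = 942. TC = 801 + 366 = 1167. Profit = 942 − 1167 = -$225.
That loss of $225 beats the $801 the firm would lose by shutting down; producing recovers $576 of fixed cost.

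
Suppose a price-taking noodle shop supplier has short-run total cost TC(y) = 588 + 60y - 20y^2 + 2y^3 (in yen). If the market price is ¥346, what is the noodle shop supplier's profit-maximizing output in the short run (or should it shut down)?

Produce at y = 11

Strip out fixed cost: VC = 60y - 20y^2 + 2y^3. Then AVC = 60 - 20y + 2y^2 and MC = 60 - 40y + 6y^2.
AVC is minimized where dAVC/dy = -20 + 4y = 0, at y = 5; min AVC = 60 - 20·5 + 2·5^2 = ¥10.
Because ¥346 ≥ ¥10, revenue can cover variable cost; the firm operates.
Solving P = MC: -286 - 40y + 6y^2 = 0 ⇒ y = -13/3 or 11. On the upward-sloping branch, y* = 11.
Check: AVC at y = 11 is ¥82 ≤ P, so revenue covers variable cost.
Profit = P·y − TC = 346·11 − 1490 = ¥2316.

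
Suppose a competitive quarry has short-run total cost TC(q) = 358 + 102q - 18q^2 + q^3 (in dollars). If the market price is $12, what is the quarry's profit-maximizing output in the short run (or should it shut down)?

Shut down

From TC, MC = TC'(q) = 102 - 36q + 3q^2 and AVC = VC/q = 102 - 18q + q^2.
AVC hits its minimum where MC = AVC, at q = 9, giving min AVC = 102 - 18·9 + 9^2 = $21.
Since P = $12 < min AVC = $21, price fails to cover variable cost at any output.
The firm minimizes its loss by shutting down and losing only its fixed cost of $358.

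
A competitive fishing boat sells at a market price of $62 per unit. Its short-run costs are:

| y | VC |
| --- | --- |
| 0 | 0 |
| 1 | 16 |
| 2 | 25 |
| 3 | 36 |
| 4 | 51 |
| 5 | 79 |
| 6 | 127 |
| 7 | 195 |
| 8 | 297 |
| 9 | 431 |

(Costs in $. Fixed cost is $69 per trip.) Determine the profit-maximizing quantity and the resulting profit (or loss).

y = 6; profit = $176

Profit at each row (π = 62y − TC): y=0: -69; y=1: -23; y=2: 30; y=3: 81; y=4: 128; y=5: 162; y=6: 176; y=7: 170; y=8: 130; y=9: 58.
Profit is maximized at y = 6. AVC there is 127/6 = $21.17 ≤ P, so producing beats shutting down (which would give -$69).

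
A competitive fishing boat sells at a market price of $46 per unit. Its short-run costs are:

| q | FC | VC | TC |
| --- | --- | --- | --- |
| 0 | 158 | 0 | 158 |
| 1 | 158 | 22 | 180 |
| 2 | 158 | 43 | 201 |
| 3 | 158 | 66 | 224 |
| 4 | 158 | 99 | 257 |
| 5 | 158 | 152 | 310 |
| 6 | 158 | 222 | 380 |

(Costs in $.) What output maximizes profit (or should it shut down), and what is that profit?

Tabulate TR − TC: q=0: -158; q=1: -134; q=2: -109; q=3: -86; q=4: -73; q=5: -80; q=6: -104.
Profit is maximized at q = 4. AVC there is 99/4 = $24.75 ≤ P, so producing beats shutting down (which would give -$158).

q = 4; profit = -$73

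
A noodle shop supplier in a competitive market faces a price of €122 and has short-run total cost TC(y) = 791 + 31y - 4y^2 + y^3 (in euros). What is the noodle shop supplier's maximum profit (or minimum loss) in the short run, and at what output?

Profit = -€301 at y = 7

AVC = 31 - 4y + y^2; min AVC = €27 at y = 2. Since P = €122 ≥ min AVC, the firm produces.
MC = 31 - 8y + 3y^2. Setting P = MC and taking the root on the rising branch gives y* = 7.
TR = 122·7 = 854. TC = 791 + 364 = 1155. Profit = 854 − 1155 = -€301.
By producing, the firm covers all variable cost plus €490 of fixed cost; shutting down would lose the full €791.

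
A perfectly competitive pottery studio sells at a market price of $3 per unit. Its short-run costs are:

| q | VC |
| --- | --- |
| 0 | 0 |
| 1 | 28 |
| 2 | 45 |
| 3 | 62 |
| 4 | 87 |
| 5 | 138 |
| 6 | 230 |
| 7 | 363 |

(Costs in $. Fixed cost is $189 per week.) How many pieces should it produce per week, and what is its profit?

Compute π = P·q − TC at each output: q=0: -189; q=1: -214; q=2: -228; q=3: -242; q=4: -264; q=5: -312; q=6: -401; q=7: -531.
Profit is highest at q = 0. Equivalently, the lowest AVC in the table is 62/3 ≈ $20.67 at q = 3, and P = $3 falls below it — price never covers variable cost, so the firm shuts down and loses only its fixed cost.

q = 0 (shut down); profit = -$189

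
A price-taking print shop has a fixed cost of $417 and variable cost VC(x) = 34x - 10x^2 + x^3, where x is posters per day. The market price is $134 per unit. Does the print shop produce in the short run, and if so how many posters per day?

Strip out fixed cost: VC = 34x - 10x^2 + x^3. Then AVC = 34 - 10x + x^2 and MC = 34 - 20x + 3x^2.
AVC hits its minimum where MC = AVC, at x = 5, giving min AVC = 34 - 10·5 + 5^2 = $9.
Since P = $134 ≥ min AVC = $9, price covers variable cost and the firm should produce.
Solving P = MC: -100 - 20x + 3x^2 = 0 ⇒ x = -10/3 or 10. On the upward-sloping branch, x* = 10.
Check: AVC at x = 10 is $34 ≤ P, so revenue covers variable cost.
Profit = P·x − TC = 134·10 − 757 = $583.

Produce at x = 10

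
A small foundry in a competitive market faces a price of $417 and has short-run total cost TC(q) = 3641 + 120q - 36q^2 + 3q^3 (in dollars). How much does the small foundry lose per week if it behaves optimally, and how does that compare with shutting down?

AVC = 120 - 36q + 3q^2 has its minimum $12 at q = 6; price $417 clears that bar, so the firm operates.
MC = 120 - 72q + 9q^2. Setting P = MC and taking the root on the rising branch gives q* = 11.
TR = 417·11 = 4587. TC = 3641 + 957 = 4598. Profit = 4587 − 4598 = -$11.
That loss of $11 beats the $3641 the firm would lose by shutting down; producing recovers $3630 of fixed cost.

Profit = -$11 at q = 11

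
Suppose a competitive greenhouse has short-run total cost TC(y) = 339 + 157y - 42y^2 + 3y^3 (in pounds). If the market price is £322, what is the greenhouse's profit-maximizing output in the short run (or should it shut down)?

Produce at y = 11

Strip out fixed cost: VC = 157y - 42y^2 + 3y^3. Then AVC = 157 - 42y + 3y^2 and MC = 157 - 84y + 9y^2.
The AVC parabola has its vertex at y = 42/6 = 7, where AVC = 157 - 42·7 + 3·7^2 = £10.
P = £322 exceeds min AVC = £10, so the firm stays open.
Set P = MC: 322 = 157 - 84y + 9y^2 → -165 - 84y + 9y^2 = 0. The roots are y = -5/3 and y = 11; the profit-maximizing output is on the rising part of MC, so y* = 11.
Check: AVC at y = 11 is £58 ≤ P, so revenue covers variable cost.
Profit = P·y − TC = 322·11 − 977 = £2565.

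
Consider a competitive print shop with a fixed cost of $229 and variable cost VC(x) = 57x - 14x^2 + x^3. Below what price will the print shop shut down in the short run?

$8 per unit

The firm shuts down when price falls below the minimum of average variable cost. AVC = VC/x = 57 - 14x + x^2.
dAVC/dx = -14 + 2x = 0 gives x = 7. min AVC = 57 - 14·7 + 7^2 = 8.
So the shutdown price is $8.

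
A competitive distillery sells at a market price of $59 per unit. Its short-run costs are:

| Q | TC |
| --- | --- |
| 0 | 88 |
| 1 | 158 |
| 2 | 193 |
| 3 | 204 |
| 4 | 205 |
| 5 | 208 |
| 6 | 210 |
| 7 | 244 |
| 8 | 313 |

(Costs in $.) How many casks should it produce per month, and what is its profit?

Compute π = P·Q − TC at each output: Q=0: -88; Q=1: -99; Q=2: -75; Q=3: -27; Q=4: 31; Q=5: 87; Q=6: 144; Q=7: 169; Q=8: 159.
Profit is maximized at Q = 7. AVC there is 156/7 = $22.29 ≤ P, so producing beats shutting down (which would give -$88).

Q = 7; profit = $169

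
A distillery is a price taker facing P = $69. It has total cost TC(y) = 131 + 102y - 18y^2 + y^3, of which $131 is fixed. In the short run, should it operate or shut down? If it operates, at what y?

From TC, MC = TC'(y) = 102 - 36y + 3y^2 and AVC = VC/y = 102 - 18y + y^2.
AVC is minimized where dAVC/dy = -18 + 2y = 0, at y = 9; min AVC = 102 - 18·9 + 9^2 = $21.
Because $69 ≥ $21, revenue can cover variable cost; the firm operates.
Solving P = MC: 33 - 36y + 3y^2 = 0 ⇒ y = 1 or 11. On the upward-sloping branch, y* = 11.
Check: AVC at y = 11 is $25 ≤ P, so revenue covers variable cost.
Profit = P·y − TC = 69·11 − 406 = $353.

Produce at y = 11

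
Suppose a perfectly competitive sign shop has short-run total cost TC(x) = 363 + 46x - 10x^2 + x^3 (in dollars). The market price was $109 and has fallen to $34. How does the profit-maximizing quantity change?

MC = 46 - 20x + 3x^2; the shutdown threshold is min AVC = $21 (at x = 5).
With P = $109 above the shutdown price, P = MC gives x = 9.
At P = $34 ≥ min AVC, set P = MC: x = 6. The firm stays open but cuts output.

Output falls from 9 to 6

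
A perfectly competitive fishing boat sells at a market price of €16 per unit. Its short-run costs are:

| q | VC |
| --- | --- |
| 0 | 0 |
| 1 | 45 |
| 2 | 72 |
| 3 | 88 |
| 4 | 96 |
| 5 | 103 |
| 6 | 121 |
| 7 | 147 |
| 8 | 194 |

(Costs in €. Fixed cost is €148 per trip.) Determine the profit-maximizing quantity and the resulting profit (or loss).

q = 0 (shut down); profit = -€148

Tabulate TR − TC: q=0: -148; q=1: -177; q=2: -188; q=3: -188; q=4: -180; q=5: -171; q=6: -173; q=7: -183; q=8: -214.
Profit is highest at q = 0. Equivalently, the lowest AVC in the table is 121/6 ≈ €20.17 at q = 6, and P = €16 falls below it — price never covers variable cost, so the firm shuts down and loses only its fixed cost.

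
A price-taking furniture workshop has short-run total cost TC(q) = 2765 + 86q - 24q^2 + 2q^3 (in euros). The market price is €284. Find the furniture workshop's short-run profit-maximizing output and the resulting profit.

AVC = 86 - 24q + 2q^2 has its minimum €14 at q = 6; price €284 clears that bar, so the firm operates.
With MC = 86 - 48q + 6q^2, P = MC on the upward-sloping part at q* = 11.
TR = 284·11 = 3124. TC = 2765 + 704 = 3469. Profit = 3124 − 3469 = -€345.
By producing, the firm covers all variable cost plus €2420 of fixed cost; shutting down would lose the full €2765.

Profit = -€345 at q = 11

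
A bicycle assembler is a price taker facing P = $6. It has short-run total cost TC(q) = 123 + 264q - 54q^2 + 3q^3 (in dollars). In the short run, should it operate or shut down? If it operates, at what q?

Shut down

Strip out fixed cost: VC = 264q - 54q^2 + 3q^3. Then AVC = 264 - 54q + 3q^2 and MC = 264 - 108q + 9q^2.
The AVC parabola has its vertex at q = 54/6 = 9, where AVC = 264 - 54·9 + 3·9^2 = $21.
With P < min AVC ($6 < $21), every unit sold adds to the loss.
The firm minimizes its loss by shutting down and losing only its fixed cost of $123.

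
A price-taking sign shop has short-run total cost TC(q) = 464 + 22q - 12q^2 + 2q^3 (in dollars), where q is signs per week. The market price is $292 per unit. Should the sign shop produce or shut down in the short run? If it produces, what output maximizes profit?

Strip out fixed cost: VC = 22q - 12q^2 + 2q^3. Then AVC = 22 - 12q + 2q^2 and MC = 22 - 24q + 6q^2.
The AVC parabola has its vertex at q = 12/4 = 3, where AVC = 22 - 12·3 + 2·3^2 = $4.
Because $292 ≥ $4, revenue can cover variable cost; the firm operates.
Solving P = MC: -270 - 24q + 6q^2 = 0 ⇒ q = -5 or 9. On the upward-sloping branch, q* = 9.
Check: AVC at q = 9 is $76 ≤ P, so revenue covers variable cost.
Profit = P·q − TC = 292·9 − 1148 = $1480.

Produce at q = 9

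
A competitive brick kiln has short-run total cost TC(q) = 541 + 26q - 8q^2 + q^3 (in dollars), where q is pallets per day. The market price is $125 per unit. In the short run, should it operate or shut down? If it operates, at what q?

Produce at q = 9

Variable cost is VC = 26q - 8q^2 + q^3, so AVC = VC/q = 26 - 8q + q^2 and MC = dTC/dq = 26 - 16q + 3q^2.
AVC hits its minimum where MC = AVC, at q = 4, giving min AVC = 26 - 8·4 + 4^2 = $10.
Since P = $125 ≥ min AVC = $10, price covers variable cost and the firm should produce.
P = MC gives -99 - 16q + 3q^2 = 0, with roots -11/3 and 9. Take the larger (rising MC): q* = 9.
Check: AVC at q = 9 is $35 ≤ P, so revenue covers variable cost.
Profit = P·q − TC = 125·9 − 856 = $269.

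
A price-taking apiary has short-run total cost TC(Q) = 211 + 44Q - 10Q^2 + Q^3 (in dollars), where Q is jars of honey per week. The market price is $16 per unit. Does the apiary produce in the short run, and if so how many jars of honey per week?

Variable cost is VC = 44Q - 10Q^2 + Q^3, so AVC = VC/Q = 44 - 10Q + Q^2 and MC = dTC/dQ = 44 - 20Q + 3Q^2.
AVC is minimized where dAVC/dQ = -10 + 2Q = 0, at Q = 5; min AVC = 44 - 10·5 + 5^2 = $19.
P = $16 lies below min AVC = $19; no output level covers variable cost.
Shutting down limits the loss to fixed cost, $211.

Shut down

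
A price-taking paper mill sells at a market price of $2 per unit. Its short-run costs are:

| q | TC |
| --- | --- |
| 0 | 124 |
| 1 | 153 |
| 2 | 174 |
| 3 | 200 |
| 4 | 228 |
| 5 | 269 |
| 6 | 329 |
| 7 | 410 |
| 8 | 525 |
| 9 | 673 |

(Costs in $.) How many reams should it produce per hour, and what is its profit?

q = 0 (shut down); profit = -$124

Compute π = P·q − TC at each output: q=0: -124; q=1: -151; q=2: -170; q=3: -194; q=4: -220; q=5: -259; q=6: -317; q=7: -396; q=8: -509; q=9: -655.
Profit is highest at q = 0. Equivalently, the lowest AVC in the table is 50/2 ≈ $25 at q = 2, and P = $2 falls below it — price never covers variable cost, so the firm shuts down and loses only its fixed cost.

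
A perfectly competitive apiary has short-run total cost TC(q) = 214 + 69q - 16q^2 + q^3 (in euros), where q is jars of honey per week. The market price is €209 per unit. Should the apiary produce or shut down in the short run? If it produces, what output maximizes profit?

From TC, MC = TC'(q) = 69 - 32q + 3q^2 and AVC = VC/q = 69 - 16q + q^2.
AVC is minimized where dAVC/dq = -16 + 2q = 0, at q = 8; min AVC = 69 - 16·8 + 8^2 = €5.
Since P = €209 ≥ min AVC = €5, price covers variable cost and the firm should produce.
Solving P = MC: -140 - 32q + 3q^2 = 0 ⇒ q = -10/3 or 14. On the upward-sloping branch, q* = 14.
Check: AVC at q = 14 is €41 ≤ P, so revenue covers variable cost.
Profit = P·q − TC = 209·14 − 788 = €2138.

Produce at q = 14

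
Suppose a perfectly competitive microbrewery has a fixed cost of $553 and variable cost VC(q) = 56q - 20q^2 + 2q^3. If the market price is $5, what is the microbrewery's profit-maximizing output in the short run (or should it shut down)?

Variable cost is VC = 56q - 20q^2 + 2q^3, so AVC = VC/q = 56 - 20q + 2q^2 and MC = dTC/dq = 56 - 40q + 6q^2.
The AVC parabola has its vertex at q = 20/4 = 5, where AVC = 56 - 20·5 + 2·5^2 = $6.
P = $5 lies below min AVC = $6; no output level covers variable cost.
Shutting down limits the loss to fixed cost, $553.

Shut down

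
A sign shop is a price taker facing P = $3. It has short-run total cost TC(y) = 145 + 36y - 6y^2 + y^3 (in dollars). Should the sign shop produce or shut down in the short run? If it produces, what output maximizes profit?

Variable cost is VC = 36y - 6y^2 + y^3, so AVC = VC/y = 36 - 6y + y^2 and MC = dTC/dy = 36 - 12y + 3y^2.
The AVC parabola has its vertex at y = 6/2 = 3, where AVC = 36 - 6·3 + 3^2 = $27.
With P < min AVC ($3 < $27), every unit sold adds to the loss.
Best response: produce nothing and absorb the $145 fixed cost.

Shut down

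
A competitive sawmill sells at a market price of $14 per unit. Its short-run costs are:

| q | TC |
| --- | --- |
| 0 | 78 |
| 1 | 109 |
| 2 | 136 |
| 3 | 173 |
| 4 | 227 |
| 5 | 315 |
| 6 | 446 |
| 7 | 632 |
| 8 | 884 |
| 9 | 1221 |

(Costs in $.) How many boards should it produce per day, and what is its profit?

q = 0 (shut down); profit = -$78

Tabulate TR − TC: q=0: -78; q=1: -95; q=2: -108; q=3: -131; q=4: -171; q=5: -245; q=6: -362; q=7: -534; q=8: -772; q=9: -1095.
Profit is highest at q = 0. Equivalently, the lowest AVC in the table is 58/2 ≈ $29 at q = 2, and P = $14 falls below it — price never covers variable cost, so the firm shuts down and loses only its fixed cost.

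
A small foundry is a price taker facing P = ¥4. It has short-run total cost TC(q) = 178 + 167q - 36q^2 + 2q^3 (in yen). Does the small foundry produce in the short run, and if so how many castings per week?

Shut down

Variable cost is VC = 167q - 36q^2 + 2q^3, so AVC = VC/q = 167 - 36q + 2q^2 and MC = dTC/dq = 167 - 72q + 6q^2.
AVC hits its minimum where MC = AVC, at q = 9, giving min AVC = 167 - 36·9 + 2·9^2 = ¥5.
P = ¥4 lies below min AVC = ¥5; no output level covers variable cost.
The firm minimizes its loss by shutting down and losing only its fixed cost of ¥178.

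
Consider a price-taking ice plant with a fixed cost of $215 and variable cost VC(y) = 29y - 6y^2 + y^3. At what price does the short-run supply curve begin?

$20 per unit

The firm shuts down when price falls below the minimum of average variable cost. AVC = VC/y = 29 - 6y + y^2.
At the minimum of AVC, MC = AVC. MC = 29 - 12y + 3y^2; setting MC = AVC gives 2y^2 - 6y = 0, so y = 3. min AVC = 20.
So the shutdown price is $20.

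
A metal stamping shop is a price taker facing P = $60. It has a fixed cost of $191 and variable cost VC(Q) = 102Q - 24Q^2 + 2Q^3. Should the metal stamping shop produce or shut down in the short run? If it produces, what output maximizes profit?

Produce at Q = 7

Variable cost is VC = 102Q - 24Q^2 + 2Q^3, so AVC = VC/Q = 102 - 24Q + 2Q^2 and MC = dTC/dQ = 102 - 48Q + 6Q^2.
The AVC parabola has its vertex at Q = 24/4 = 6, where AVC = 102 - 24·6 + 2·6^2 = $30.
P = $60 exceeds min AVC = $30, so the firm stays open.
P = MC gives 42 - 48Q + 6Q^2 = 0, with roots 1 and 7. Take the larger (rising MC): Q* = 7.
Check: AVC at Q = 7 is $32 ≤ P, so revenue covers variable cost.
Profit = P·Q − TC = 60·7 − 415 = $5.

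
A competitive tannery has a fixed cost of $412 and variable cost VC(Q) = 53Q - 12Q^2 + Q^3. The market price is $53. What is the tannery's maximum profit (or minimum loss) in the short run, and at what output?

Profit = -$156 at Q = 8

AVC = 53 - 12Q + Q^2 has its minimum $17 at Q = 6; price $53 clears that bar, so the firm operates.
With MC = 53 - 24Q + 3Q^2, P = MC on the upward-sloping part at Q* = 8.
TR = 53·8 = 424. TC = 412 + 168 = 580. Profit = 424 − 580 = -$156.
That loss of $156 beats the $412 the firm would lose by shutting down; producing recovers $256 of fixed cost.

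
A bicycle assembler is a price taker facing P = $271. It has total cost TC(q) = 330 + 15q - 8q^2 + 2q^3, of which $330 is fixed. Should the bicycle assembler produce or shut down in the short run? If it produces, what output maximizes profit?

Strip out fixed cost: VC = 15q - 8q^2 + 2q^3. Then AVC = 15 - 8q + 2q^2 and MC = 15 - 16q + 6q^2.
AVC hits its minimum where MC = AVC, at q = 2, giving min AVC = 15 - 8·2 + 2·2^2 = $7.
P = $271 exceeds min AVC = $7, so the firm stays open.
Set P = MC: 271 = 15 - 16q + 6q^2 → -256 - 16q + 6q^2 = 0. The roots are q = -16/3 and q = 8; the profit-maximizing output is on the rising part of MC, so q* = 8.
Check: AVC at q = 8 is $79 ≤ P, so revenue covers variable cost.
Profit = P·q − TC = 271·8 − 962 = $1206.

Produce at q = 8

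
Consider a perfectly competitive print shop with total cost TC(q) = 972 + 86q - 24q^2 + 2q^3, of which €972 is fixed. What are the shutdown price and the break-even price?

Shutdown price = €14; break-even price = €140

Shutdown price = min AVC. AVC = 86 - 24q + 2q^2, with vertex at q = 6 and minimum €14.
ATC = 972/q + 86 - 24q + 2q^2. Setting dATC/dq = −972/q^2 − 24 + 4q = 0 gives q = 9 (since 4·9^3 − 24·9^2 = 972).
min ATC = 972/9 + 86 − 24·9 + 2·9^2 = €140. That is the break-even price.
For €14 ≤ P < €140 the firm produces at a loss; below €14 it shuts down.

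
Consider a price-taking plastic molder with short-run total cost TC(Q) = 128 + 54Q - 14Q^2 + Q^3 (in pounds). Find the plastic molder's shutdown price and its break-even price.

Shutdown price = min AVC. AVC = 54 - 14Q + Q^2, with vertex at Q = 7 and minimum £5.
ATC = 128/Q + 54 - 14Q + Q^2. Setting dATC/dQ = −128/Q^2 − 14 + 2Q = 0 gives Q = 8 (since 2·8^3 − 14·8^2 = 128).
min ATC = 128/8 + 54 − 14·8 + 8^2 = £22. That is the break-even price.
For £5 ≤ P < £22 the firm produces at a loss; below £5 it shuts down.

Shutdown price = £5; break-even price = £22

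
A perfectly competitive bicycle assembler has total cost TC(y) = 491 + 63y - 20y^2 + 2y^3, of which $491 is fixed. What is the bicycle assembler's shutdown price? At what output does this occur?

Short-run supply begins at min AVC. From VC = 63y - 20y^2 + 2y^3, AVC = 63 - 20y + 2y^2.
dAVC/dy = -20 + 4y = 0 gives y = 5. min AVC = 63 - 20·5 + 2·5^2 = 13.
So the shutdown price is $13.

$13 per unit, at y = 5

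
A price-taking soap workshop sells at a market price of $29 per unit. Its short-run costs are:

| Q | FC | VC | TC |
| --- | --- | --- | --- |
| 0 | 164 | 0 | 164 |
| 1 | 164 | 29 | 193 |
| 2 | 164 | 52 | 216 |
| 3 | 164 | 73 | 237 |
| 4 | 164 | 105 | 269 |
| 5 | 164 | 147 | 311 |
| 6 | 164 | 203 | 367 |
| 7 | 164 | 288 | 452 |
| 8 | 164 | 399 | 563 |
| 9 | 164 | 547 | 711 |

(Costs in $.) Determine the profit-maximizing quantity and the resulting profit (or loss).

Profit at each row (π = 29Q − TC): Q=0: -164; Q=1: -164; Q=2: -158; Q=3: -150; Q=4: -153; Q=5: -166; Q=6: -193; Q=7: -249; Q=8: -331; Q=9: -450.
Profit is maximized at Q = 3. AVC there is 73/3 = $24.33 ≤ P, so producing beats shutting down (which would give -$164).

Q = 3; profit = -$150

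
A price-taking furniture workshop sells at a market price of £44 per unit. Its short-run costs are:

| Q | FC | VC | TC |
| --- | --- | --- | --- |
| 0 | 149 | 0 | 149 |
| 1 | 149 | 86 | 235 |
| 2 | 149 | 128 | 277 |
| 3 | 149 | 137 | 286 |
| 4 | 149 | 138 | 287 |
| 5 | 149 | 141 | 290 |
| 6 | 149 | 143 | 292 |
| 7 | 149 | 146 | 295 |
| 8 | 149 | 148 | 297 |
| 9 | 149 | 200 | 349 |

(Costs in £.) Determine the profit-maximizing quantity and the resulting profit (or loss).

Tabulate TR − TC: Q=0: -149; Q=1: -191; Q=2: -189; Q=3: -154; Q=4: -111; Q=5: -70; Q=6: -28; Q=7: 13; Q=8: 55; Q=9: 47.
Profit is maximized at Q = 8. AVC there is 148/8 = £18.50 ≤ P, so producing beats shutting down (which would give -£149).

Q = 8; profit = £55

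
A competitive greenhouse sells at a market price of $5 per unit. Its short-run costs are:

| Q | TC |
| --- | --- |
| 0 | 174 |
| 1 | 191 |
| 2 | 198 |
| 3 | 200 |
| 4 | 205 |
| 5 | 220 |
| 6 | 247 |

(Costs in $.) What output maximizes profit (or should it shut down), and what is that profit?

Q = 0 (shut down); profit = -$174

Tabulate TR − TC: Q=0: -174; Q=1: -186; Q=2: -188; Q=3: -185; Q=4: -185; Q=5: -195; Q=6: -217.
Profit is highest at Q = 0. Equivalently, the lowest AVC in the table is 31/4 ≈ $7.75 at Q = 4, and P = $5 falls below it — price never covers variable cost, so the firm shuts down and loses only its fixed cost.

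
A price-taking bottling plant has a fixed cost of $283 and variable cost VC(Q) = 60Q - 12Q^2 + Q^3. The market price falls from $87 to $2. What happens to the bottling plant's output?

Output falls from 9 to 0 (the firm shuts down)

MC = 60 - 24Q + 3Q^2; the shutdown threshold is min AVC = $24 (at Q = 6).
With P = $87 above the shutdown price, P = MC gives Q = 9.
At P = $2 < min AVC = $24, price no longer covers variable cost at any output, so the firm shuts down: Q = 0.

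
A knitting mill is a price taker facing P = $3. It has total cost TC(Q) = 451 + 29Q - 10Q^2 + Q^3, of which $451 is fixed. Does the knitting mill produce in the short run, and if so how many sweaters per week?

Strip out fixed cost: VC = 29Q - 10Q^2 + Q^3. Then AVC = 29 - 10Q + Q^2 and MC = 29 - 20Q + 3Q^2.
AVC hits its minimum where MC = AVC, at Q = 5, giving min AVC = 29 - 10·5 + 5^2 = $4.
P = $3 lies below min AVC = $4; no output level covers variable cost.
Best response: produce nothing and absorb the $451 fixed cost.

Shut down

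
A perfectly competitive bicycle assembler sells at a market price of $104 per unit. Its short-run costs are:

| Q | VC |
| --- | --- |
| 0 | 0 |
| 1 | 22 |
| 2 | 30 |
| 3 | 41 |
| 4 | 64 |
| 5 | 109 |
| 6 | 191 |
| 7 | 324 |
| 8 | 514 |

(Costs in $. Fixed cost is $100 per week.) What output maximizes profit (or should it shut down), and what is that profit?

Tabulate TR − TC: Q=0: -100; Q=1: -18; Q=2: 78; Q=3: 171; Q=4: 252; Q=5: 311; Q=6: 333; Q=7: 304; Q=8: 218.
Profit is maximized at Q = 6. AVC there is 191/6 = $31.83 ≤ P, so producing beats shutting down (which would give -$100).

Q = 6; profit = $333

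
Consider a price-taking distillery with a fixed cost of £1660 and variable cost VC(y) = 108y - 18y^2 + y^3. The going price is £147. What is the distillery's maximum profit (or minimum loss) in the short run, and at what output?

AVC = 108 - 18y + y^2 has its minimum £27 at y = 9; price £147 clears that bar, so the firm operates.
With MC = 108 - 36y + 3y^2, P = MC on the upward-sloping part at y* = 13.
TR = 147·13 = 1911. TC = 1660 + 559 = 2219. Profit = 1911 − 2219 = -£308.
Shutting down would mean losing the fixed cost of £1660, so operating at a loss of £308 is better by £1352.

Profit = -£308 at y = 13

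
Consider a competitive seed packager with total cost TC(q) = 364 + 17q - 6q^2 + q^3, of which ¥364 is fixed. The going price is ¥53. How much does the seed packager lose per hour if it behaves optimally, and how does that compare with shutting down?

AVC = 17 - 6q + q^2; min AVC = ¥8 at q = 3. Since P = ¥53 ≥ min AVC, the firm produces.
With MC = 17 - 12q + 3q^2, P = MC on the upward-sloping part at q* = 6.
TR = 53·6 = 318. TC = 364 + 102 = 466. Profit = 318 − 466 = -¥148.
That loss of ¥148 beats the ¥364 the firm would lose by shutting down; producing recovers ¥216 of fixed cost.

Profit = -¥148 at q = 6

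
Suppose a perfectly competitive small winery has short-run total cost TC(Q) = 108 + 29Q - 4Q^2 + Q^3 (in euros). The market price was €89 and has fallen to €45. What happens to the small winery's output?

Output falls from 6 to 4

MC = 29 - 8Q + 3Q^2; the shutdown threshold is min AVC = €25 (at Q = 2).
With P = €89 above the shutdown price, P = MC gives Q = 6.
At P = €45 ≥ min AVC, set P = MC: Q = 4. The firm stays open but cuts output.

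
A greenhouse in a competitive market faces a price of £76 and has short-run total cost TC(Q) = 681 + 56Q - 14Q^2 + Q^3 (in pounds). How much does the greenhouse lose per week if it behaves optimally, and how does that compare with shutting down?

Profit = -£81 at Q = 10

AVC = 56 - 14Q + Q^2; min AVC = £7 at Q = 7. Since P = £76 ≥ min AVC, the firm produces.
With MC = 56 - 28Q + 3Q^2, P = MC on the upward-sloping part at Q* = 10.
TR = 76·10 = 760. TC = 681 + 160 = 841. Profit = 760 − 841 = -£81.
Shutting down would mean losing the fixed cost of £681, so operating at a loss of £81 is better by £600.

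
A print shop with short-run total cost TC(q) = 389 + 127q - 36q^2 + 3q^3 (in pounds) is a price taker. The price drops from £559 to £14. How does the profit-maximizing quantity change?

Output falls from 12 to 0 (the firm shuts down)

MC = 127 - 72q + 9q^2; the shutdown threshold is min AVC = £19 (at q = 6).
With P = £559 above the shutdown price, P = MC gives q = 12.
At P = £14 < min AVC = £19, price no longer covers variable cost at any output, so the firm shuts down: q = 0.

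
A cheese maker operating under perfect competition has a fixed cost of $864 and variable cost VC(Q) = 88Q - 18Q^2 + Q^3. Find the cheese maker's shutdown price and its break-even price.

AVC = 88 - 18Q + Q^2; minimized at Q = 9, giving min AVC = $7. That is the shutdown price.
ATC = 864/Q + 88 - 18Q + Q^2. Setting dATC/dQ = −864/Q^2 − 18 + 2Q = 0 gives Q = 12 (since 2·12^3 − 18·12^2 = 864).
min ATC = 864/12 + 88 − 18·12 + 12^2 = $88. That is the break-even price.
For $7 ≤ P < $88 the firm produces at a loss; below $7 it shuts down.

Shutdown price = $7; break-even price = $88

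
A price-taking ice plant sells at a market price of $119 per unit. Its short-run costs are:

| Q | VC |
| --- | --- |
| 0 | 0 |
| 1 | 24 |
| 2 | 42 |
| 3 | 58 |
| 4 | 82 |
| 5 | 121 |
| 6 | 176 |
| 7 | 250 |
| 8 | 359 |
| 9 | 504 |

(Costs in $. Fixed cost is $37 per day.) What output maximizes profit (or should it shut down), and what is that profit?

Q = 8; profit = $556

Compute π = P·Q − TC at each output: Q=0: -37; Q=1: 58; Q=2: 159; Q=3: 262; Q=4: 357; Q=5: 437; Q=6: 501; Q=7: 546; Q=8: 556; Q=9: 530.
Profit is maximized at Q = 8. AVC there is 359/8 = $44.88 ≤ P, so producing beats shutting down (which would give -$37).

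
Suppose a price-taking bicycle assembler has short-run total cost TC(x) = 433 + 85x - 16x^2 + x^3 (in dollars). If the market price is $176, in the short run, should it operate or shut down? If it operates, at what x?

Produce at x = 13

From TC, MC = TC'(x) = 85 - 32x + 3x^2 and AVC = VC/x = 85 - 16x + x^2.
The AVC parabola has its vertex at x = 16/2 = 8, where AVC = 85 - 16·8 + 8^2 = $21.
Since P = $176 ≥ min AVC = $21, price covers variable cost and the firm should produce.
Solving P = MC: -91 - 32x + 3x^2 = 0 ⇒ x = -7/3 or 13. On the upward-sloping branch, x* = 13.
Check: AVC at x = 13 is $46 ≤ P, so revenue covers variable cost.
Profit = P·x − TC = 176·13 − 1031 = $1257.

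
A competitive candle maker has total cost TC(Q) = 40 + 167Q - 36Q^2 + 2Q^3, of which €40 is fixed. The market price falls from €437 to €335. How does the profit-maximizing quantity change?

Output falls from 15 to 14

MC = 167 - 72Q + 6Q^2; the shutdown threshold is min AVC = €5 (at Q = 9).
With P = €437 above the shutdown price, P = MC gives Q = 15.
At P = €335 ≥ min AVC, set P = MC: Q = 14. The firm stays open but cuts output.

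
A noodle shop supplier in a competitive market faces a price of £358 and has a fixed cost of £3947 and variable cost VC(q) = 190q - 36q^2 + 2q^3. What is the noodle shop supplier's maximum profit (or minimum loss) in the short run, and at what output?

Profit = -£27 at q = 14

AVC = 190 - 36q + 2q^2 has its minimum £28 at q = 9; price £358 clears that bar, so the firm operates.
With MC = 190 - 72q + 6q^2, P = MC on the upward-sloping part at q* = 14.
TR = 358·14 = 5012. TC = 3947 + 1092 = 5039. Profit = 5012 − 5039 = -£27.
Shutting down would mean losing the fixed cost of £3947, so operating at a loss of £27 is better by £3920.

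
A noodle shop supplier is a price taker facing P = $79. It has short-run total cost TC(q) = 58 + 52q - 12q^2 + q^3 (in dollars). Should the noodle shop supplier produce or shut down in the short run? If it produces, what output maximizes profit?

Strip out fixed cost: VC = 52q - 12q^2 + q^3. Then AVC = 52 - 12q + q^2 and MC = 52 - 24q + 3q^2.
The AVC parabola has its vertex at q = 12/2 = 6, where AVC = 52 - 12·6 + 6^2 = $16.
Because $79 ≥ $16, revenue can cover variable cost; the firm operates.
Solving P = MC: -27 - 24q + 3q^2 = 0 ⇒ q = -1 or 9. On the upward-sloping branch, q* = 9.
Check: AVC at q = 9 is $25 ≤ P, so revenue covers variable cost.
Profit = P·q − TC = 79·9 − 283 = $428.

Produce at q = 9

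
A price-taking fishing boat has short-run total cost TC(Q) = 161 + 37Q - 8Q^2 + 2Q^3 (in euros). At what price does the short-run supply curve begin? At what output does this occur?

€29 per unit, at Q = 2

The firm shuts down when price falls below the minimum of average variable cost. AVC = VC/Q = 37 - 8Q + 2Q^2.
dAVC/dQ = -8 + 4Q = 0 gives Q = 2. min AVC = 37 - 8·2 + 2·2^2 = 29.
So the shutdown price is €29.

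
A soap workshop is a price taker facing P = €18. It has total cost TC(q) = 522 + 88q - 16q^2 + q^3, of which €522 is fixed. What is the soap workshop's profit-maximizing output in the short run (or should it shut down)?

Shut down

From TC, MC = TC'(q) = 88 - 32q + 3q^2 and AVC = VC/q = 88 - 16q + q^2.
The AVC parabola has its vertex at q = 16/2 = 8, where AVC = 88 - 16·8 + 8^2 = €24.
Since P = €18 < min AVC = €24, price fails to cover variable cost at any output.
The firm minimizes its loss by shutting down and losing only its fixed cost of €522.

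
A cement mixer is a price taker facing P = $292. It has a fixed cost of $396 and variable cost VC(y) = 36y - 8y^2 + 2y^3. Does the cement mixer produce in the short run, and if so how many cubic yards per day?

Strip out fixed cost: VC = 36y - 8y^2 + 2y^3. Then AVC = 36 - 8y + 2y^2 and MC = 36 - 16y + 6y^2.
The AVC parabola has its vertex at y = 8/4 = 2, where AVC = 36 - 8·2 + 2·2^2 = $28.
Because $292 ≥ $28, revenue can cover variable cost; the firm operates.
Solving P = MC: -256 - 16y + 6y^2 = 0 ⇒ y = -16/3 or 8. On the upward-sloping branch, y* = 8.
Check: AVC at y = 8 is $100 ≤ P, so revenue covers variable cost.
Profit = P·y − TC = 292·8 − 1196 = $1140.

Produce at y = 8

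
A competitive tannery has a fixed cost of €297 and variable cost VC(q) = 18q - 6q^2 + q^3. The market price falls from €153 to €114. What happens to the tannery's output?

Output falls from 9 to 8

AVC = 18 - 6q + q^2, minimized at q = 3 where min AVC = €9. MC = 18 - 12q + 3q^2.
At P = €153 ≥ min AVC, set P = MC on the rising branch: q = 9.
At P = €114 ≥ min AVC, set P = MC: q = 8. The firm stays open but cuts output.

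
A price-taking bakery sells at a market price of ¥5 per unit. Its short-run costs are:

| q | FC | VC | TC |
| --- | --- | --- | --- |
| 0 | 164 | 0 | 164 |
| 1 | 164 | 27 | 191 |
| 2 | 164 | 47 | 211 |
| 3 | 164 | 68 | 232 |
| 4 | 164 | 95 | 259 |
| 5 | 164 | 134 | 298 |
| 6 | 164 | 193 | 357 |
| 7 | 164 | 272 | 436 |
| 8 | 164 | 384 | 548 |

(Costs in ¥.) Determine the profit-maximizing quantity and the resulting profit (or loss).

Profit at each row (π = 5q − TC): q=0: -164; q=1: -186; q=2: -201; q=3: -217; q=4: -239; q=5: -273; q=6: -327; q=7: -401; q=8: -508.
Profit is highest at q = 0. Equivalently, the lowest AVC in the table is 68/3 ≈ ¥22.67 at q = 3, and P = ¥5 falls below it — price never covers variable cost, so the firm shuts down and loses only its fixed cost.

q = 0 (shut down); profit = -¥164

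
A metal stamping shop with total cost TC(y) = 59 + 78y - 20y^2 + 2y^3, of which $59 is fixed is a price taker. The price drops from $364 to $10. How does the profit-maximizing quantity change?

MC = 78 - 40y + 6y^2; the shutdown threshold is min AVC = $28 (at y = 5).
At P = $364 ≥ min AVC, set P = MC on the rising branch: y = 11.
At P = $10 < min AVC = $28, price no longer covers variable cost at any output, so the firm shuts down: y = 0.

Output falls from 11 to 0 (the firm shuts down)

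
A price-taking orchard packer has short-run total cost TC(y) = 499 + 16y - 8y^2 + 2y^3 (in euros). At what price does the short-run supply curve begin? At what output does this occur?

€8 per unit, at y = 2

Short-run supply begins at min AVC. From VC = 16y - 8y^2 + 2y^3, AVC = 16 - 8y + 2y^2.
At the minimum of AVC, MC = AVC. MC = 16 - 16y + 6y^2; setting MC = AVC gives 4y^2 - 8y = 0, so y = 2. min AVC = 8.
For P < €8 the firm produces nothing.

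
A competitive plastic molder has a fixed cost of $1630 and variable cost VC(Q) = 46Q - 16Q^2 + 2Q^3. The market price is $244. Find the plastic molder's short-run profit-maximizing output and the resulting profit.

AVC = 46 - 16Q + 2Q^2; min AVC = $14 at Q = 4. Since P = $244 ≥ min AVC, the firm produces.
With MC = 46 - 32Q + 6Q^2, P = MC on the upward-sloping part at Q* = 9.
TR = 244·9 = 2196. TC = 1630 + 576 = 2206. Profit = 2196 − 2206 = -$10.
By producing, the firm covers all variable cost plus $1620 of fixed cost; shutting down would lose the full $1630.

Profit = -$10 at Q = 9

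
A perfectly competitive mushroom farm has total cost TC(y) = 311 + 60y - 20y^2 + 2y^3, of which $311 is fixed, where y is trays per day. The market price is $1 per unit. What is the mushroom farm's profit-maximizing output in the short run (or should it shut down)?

Strip out fixed cost: VC = 60y - 20y^2 + 2y^3. Then AVC = 60 - 20y + 2y^2 and MC = 60 - 40y + 6y^2.
The AVC parabola has its vertex at y = 20/4 = 5, where AVC = 60 - 20·5 + 2·5^2 = $10.
Since P = $1 < min AVC = $10, price fails to cover variable cost at any output.
The firm minimizes its loss by shutting down and losing only its fixed cost of $311.

Shut down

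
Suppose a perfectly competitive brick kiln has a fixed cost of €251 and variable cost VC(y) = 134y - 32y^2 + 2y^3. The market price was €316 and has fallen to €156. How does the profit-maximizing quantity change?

Output falls from 13 to 11

AVC = 134 - 32y + 2y^2, minimized at y = 8 where min AVC = €6. MC = 134 - 64y + 6y^2.
At P = €316 ≥ min AVC, set P = MC on the rising branch: y = 13.
At P = €156 ≥ min AVC, set P = MC: y = 11. The firm stays open but cuts output.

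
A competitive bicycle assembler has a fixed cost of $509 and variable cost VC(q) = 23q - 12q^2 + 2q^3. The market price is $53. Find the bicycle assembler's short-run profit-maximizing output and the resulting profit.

Profit = -$309 at q = 5

AVC = 23 - 12q + 2q^2; min AVC = $5 at q = 3. Since P = $53 ≥ min AVC, the firm produces.
With MC = 23 - 24q + 6q^2, P = MC on the upward-sloping part at q* = 5.
TR = 53·5 = 265. TC = 509 + 65 = 574. Profit = 265 − 574 = -$309.
By producing, the firm covers all variable cost plus $200 of fixed cost; shutting down would lose the full $509.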